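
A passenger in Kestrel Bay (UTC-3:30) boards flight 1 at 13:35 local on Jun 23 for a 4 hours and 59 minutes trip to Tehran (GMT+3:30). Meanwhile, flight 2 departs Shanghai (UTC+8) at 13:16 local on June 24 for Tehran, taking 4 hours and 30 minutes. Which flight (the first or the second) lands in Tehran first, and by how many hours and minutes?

the first, by 11 hours 42 minutes

Flight 1 in UTC: 13:35 + 3:30 = 17:05 on Jun 23.
+4 hours 59 minutes → arrive 22:04 UTC on Jun 23.
Flight 2 in UTC: 13:16 − 8:00 = 05:16 on Jun 24.
+4 hours and 30 minutes → arrive 09:46 UTC on Jun 24.
Flight 1 lands earlier by 11 hours 42 minutes.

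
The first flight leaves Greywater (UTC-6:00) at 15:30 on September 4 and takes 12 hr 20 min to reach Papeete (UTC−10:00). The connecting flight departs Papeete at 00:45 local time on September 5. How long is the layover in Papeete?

55 minutes

Convert departure to UTC: 15:30 + 6:00 = 21:30 UTC on Sep 4.
Add 12 hours 20 minutes flight time → 09:50 UTC (Sep 5).
Papeete is UTC−10:00, so local arrival = 09:50 − 10:00 = 23:50 on Sep 4.
Layover = 00:45 − 23:50 (+1 day) = 55 minutes.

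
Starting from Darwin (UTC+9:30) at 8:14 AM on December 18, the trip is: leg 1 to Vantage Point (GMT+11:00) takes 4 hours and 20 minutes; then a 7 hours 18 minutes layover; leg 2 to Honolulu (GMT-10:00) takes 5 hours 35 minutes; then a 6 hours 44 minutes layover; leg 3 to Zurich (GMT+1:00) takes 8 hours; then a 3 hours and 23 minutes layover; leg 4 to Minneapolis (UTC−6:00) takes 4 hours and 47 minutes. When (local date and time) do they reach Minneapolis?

Convert departure to UTC: 8:14 AM − 9:30 = 10:44 PM UTC on Dec 17.
Add 4 hours 20 minutes leg 1 → 3:04 AM UTC (Dec 18).
Add 7 hours and 18 minutes layover in Vantage Point → 10:22 AM UTC.
Add 5 hours and 35 minutes leg 2 → 3:57 PM UTC.
Add 6 hours 44 minutes layover in Honolulu → 10:41 PM UTC.
Add 8 hours leg 3 → 6:41 AM UTC (Dec 19).
Add 3 hours 23 minutes layover in Zurich → 10:04 AM UTC.
Add 4 hours 47 minutes leg 4 → 2:51 PM UTC.
Minneapolis is UTC−6:00, so local arrival = 2:51 PM − 6:00 = 8:51 AM on Dec 19.

8:51 AM on Dec 19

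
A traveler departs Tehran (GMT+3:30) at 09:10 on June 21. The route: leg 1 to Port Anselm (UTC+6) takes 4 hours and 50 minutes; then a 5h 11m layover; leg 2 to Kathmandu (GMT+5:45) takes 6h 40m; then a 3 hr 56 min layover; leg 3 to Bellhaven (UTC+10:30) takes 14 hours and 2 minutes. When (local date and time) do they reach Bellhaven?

Convert departure to UTC: 09:10 − 3:30 = 05:40 UTC on Jun 21.
Add 4 hours 50 minutes leg 1 → 10:30 UTC.
Add 5 hours and 11 minutes layover in Port Anselm → 15:41 UTC.
Add 6 hours and 40 minutes leg 2 → 22:21 UTC.
Add 3 hours and 56 minutes layover in Kathmandu → 02:17 UTC (Jun 22).
Add 14 hours and 2 minutes leg 3 → 16:19 UTC.
Bellhaven is UTC+10:30, so local arrival = 16:19 + 10:30 = 02:49 on Jun 23.

02:49 on June 23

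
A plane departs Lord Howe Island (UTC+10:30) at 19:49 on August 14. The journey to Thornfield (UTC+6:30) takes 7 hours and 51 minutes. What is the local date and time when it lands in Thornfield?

Convert departure to UTC: 19:49 − 10:30 = 09:19 UTC on Aug 14.
Add 7 hours 51 minutes travel time → 17:10 UTC.
Thornfield is UTC+6:30, so local arrival = 17:10 + 6:30 = 23:40 on Aug 14.

23:40 on August 14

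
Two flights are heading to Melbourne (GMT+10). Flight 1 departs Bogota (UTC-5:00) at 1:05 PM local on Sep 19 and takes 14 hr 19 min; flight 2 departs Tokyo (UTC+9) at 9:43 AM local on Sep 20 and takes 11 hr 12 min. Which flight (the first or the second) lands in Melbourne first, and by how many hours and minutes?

Flight 1 in UTC: 1:05 PM + 5:00 = 6:05 PM on Sep 19.
+14 hours 19 minutes → arrive 8:24 AM UTC on Sep 20.
Flight 2 in UTC: 9:43 AM − 9:00 = 12:43 AM on Sep 20.
+11 hours and 12 minutes → arrive 11:55 AM UTC on Sep 20.
Flight 1 lands earlier by 3 hours 31 minutes.

the first, by 3 hours 31 minutes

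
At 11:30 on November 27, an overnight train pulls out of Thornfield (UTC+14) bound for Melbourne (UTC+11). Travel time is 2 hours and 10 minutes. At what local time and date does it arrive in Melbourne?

10:40 on November 27

Convert departure to UTC: 11:30 − 14:00 = 21:30 UTC on Nov 26.
Add 2 hours 10 minutes travel time → 23:40 UTC.
Melbourne is UTC+11:00, so local arrival = 23:40 + 11:00 = 10:40 on Nov 27.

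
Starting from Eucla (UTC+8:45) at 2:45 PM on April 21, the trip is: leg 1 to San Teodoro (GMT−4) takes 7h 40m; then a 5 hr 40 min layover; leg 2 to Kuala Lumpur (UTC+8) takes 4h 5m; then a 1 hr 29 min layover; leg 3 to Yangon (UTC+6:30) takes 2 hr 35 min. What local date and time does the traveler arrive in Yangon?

Convert departure to UTC: 2:45 PM − 8:45 = 6:00 AM UTC on Apr 21.
Add 7 hours 40 minutes leg 1 → 1:40 PM UTC.
Add 5 hours 40 minutes layover in San Teodoro → 7:20 PM UTC.
Add 4 hours and 5 minutes leg 2 → 11:25 PM UTC.
Add 1 hour 29 minutes layover in Kuala Lumpur → 12:54 AM UTC (Apr 22).
Add 2 hours and 35 minutes leg 3 → 3:29 AM UTC.
Yangon is UTC+6:30, so local arrival = 3:29 AM + 6:30 = 9:59 AM on Apr 22.

9:59 AM on April 22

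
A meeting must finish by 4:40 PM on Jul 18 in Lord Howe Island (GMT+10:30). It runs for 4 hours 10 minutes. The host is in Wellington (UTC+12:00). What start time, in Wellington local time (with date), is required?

Target end time in UTC: 4:40 PM − 10:30 = 6:10 AM on Jul 18.
Subtract 4 hours 10 minutes → start 2:00 AM UTC on Jul 18.
Wellington is UTC+12:00: 2:00 AM + 12:00 = 2:00 PM on Jul 18.

2:00 PM on July 18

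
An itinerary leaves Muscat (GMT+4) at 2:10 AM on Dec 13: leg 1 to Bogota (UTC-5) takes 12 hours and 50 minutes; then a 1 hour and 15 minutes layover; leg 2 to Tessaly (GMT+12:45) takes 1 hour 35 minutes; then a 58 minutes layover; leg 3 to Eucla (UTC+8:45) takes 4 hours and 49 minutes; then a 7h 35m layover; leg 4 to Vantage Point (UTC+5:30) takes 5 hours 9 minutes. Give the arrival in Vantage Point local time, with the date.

Convert departure to UTC: 2:10 AM − 4:00 = 10:10 PM UTC on Dec 12.
Add 12 hours 50 minutes leg 1 → 11:00 AM UTC (Dec 13).
Add 1 hour 15 minutes layover in Bogota → 12:15 PM UTC.
Add 1 hour 35 minutes leg 2 → 1:50 PM UTC.
Add 58 minutes layover in Tessaly → 2:48 PM UTC.
Add 4 hours 49 minutes leg 3 → 7:37 PM UTC.
Add 7 hours and 35 minutes layover in Eucla → 3:12 AM UTC (Dec 14).
Add 5 hours 9 minutes leg 4 → 8:21 AM UTC.
Vantage Point is UTC+5:30, so local arrival = 8:21 AM + 5:30 = 1:51 PM on Dec 14.

1:51 PM on December 14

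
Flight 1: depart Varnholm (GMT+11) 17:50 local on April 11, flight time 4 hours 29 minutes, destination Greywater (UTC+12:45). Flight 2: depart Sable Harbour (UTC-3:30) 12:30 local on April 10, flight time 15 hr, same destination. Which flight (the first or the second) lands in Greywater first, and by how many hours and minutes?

Flight 1 in UTC: 17:50 − 11:00 = 06:50 on Apr 11.
+4 hours 29 minutes → arrive 11:19 UTC on Apr 11.
Flight 2 in UTC: 12:30 + 3:30 = 16:00 on Apr 10.
+15 hours → arrive 07:00 UTC on Apr 11.
Flight 2 lands earlier by 4 hours 19 minutes.

the second, by 4 hours 19 minutes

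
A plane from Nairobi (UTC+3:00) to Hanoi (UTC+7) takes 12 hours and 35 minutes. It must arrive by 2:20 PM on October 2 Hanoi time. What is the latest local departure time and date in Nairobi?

Target arrival in UTC: 2:20 PM − 7:00 = 7:20 AM on Oct 2.
Subtract 12 hours and 35 minutes → departure 6:45 PM UTC on Oct 1.
Nairobi is UTC+3:00: 6:45 PM + 3:00 = 9:45 PM on Oct 1.

9:45 PM on October 1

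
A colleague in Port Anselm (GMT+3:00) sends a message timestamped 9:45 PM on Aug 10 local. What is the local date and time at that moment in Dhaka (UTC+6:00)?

12:45 AM on August 11

In UTC: 9:45 PM − 3:00 = 6:45 PM on Aug 10.
Dhaka is UTC+6:00: 6:45 PM + 6:00 = 12:45 AM on Aug 11.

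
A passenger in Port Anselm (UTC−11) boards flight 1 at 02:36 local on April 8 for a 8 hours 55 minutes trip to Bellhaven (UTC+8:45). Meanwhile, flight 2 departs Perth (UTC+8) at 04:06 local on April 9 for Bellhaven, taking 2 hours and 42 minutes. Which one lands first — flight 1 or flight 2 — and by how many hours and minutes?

Flight 1 in UTC: 02:36 + 11:00 = 13:36 on Apr 8.
+8 hours and 55 minutes → arrive 22:31 UTC on Apr 8.
Flight 2 in UTC: 04:06 − 8:00 = 20:06 on Apr 8.
+2 hours and 42 minutes → arrive 22:48 UTC on Apr 8.
Flight 1 lands earlier by 17 minutes.

the first, by 17 minutes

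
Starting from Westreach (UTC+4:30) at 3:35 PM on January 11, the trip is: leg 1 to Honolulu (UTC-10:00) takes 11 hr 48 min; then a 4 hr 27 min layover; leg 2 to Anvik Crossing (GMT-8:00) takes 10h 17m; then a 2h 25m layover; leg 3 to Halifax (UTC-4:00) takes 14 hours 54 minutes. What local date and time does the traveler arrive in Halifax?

2:56 AM on Jan 13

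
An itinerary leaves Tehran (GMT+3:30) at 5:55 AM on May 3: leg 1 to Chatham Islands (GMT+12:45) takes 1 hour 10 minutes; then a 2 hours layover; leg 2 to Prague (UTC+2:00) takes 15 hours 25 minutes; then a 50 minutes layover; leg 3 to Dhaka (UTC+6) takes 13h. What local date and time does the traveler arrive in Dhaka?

4:50 PM on May 4

Convert departure to UTC: 5:55 AM − 3:30 = 2:25 AM UTC on May 3.
Add 1 hour 10 minutes leg 1 → 3:35 AM UTC.
Add 2 hours layover in Chatham Islands → 5:35 AM UTC.
Add 15 hours and 25 minutes leg 2 → 9:00 PM UTC.
Add 50 minutes layover in Prague → 9:50 PM UTC.
Add 13 hours leg 3 → 10:50 AM UTC (May 4).
Dhaka is UTC+6:00, so local arrival = 10:50 AM + 6:00 = 4:50 PM on May 4.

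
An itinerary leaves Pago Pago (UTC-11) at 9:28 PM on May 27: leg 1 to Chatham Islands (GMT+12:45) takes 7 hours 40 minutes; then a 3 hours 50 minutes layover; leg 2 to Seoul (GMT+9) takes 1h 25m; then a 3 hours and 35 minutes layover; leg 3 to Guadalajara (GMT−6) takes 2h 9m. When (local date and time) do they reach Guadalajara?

9:07 PM on May 28

Convert departure to UTC: 9:28 PM + 11:00 = 8:28 AM UTC on May 28.
Add 7 hours and 40 minutes leg 1 → 4:08 PM UTC.
Add 3 hours 50 minutes layover in Chatham Islands → 7:58 PM UTC.
Add 1 hour 25 minutes leg 2 → 9:23 PM UTC.
Add 3 hours 35 minutes layover in Seoul → 12:58 AM UTC (May 29).
Add 2 hours 9 minutes leg 3 → 3:07 AM UTC.
Guadalajara is UTC−6:00, so local arrival = 3:07 AM − 6:00 = 9:07 PM on May 28.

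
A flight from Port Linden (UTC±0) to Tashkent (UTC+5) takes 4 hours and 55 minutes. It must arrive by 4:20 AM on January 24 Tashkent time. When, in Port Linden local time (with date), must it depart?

6:25 PM on Jan 23

Target arrival in UTC: 4:20 AM − 5:00 = 11:20 PM on Jan 23.
Subtract 4 hours and 55 minutes → departure 6:25 PM UTC on Jan 23.
Port Linden is UTC+0, so departure is 6:25 PM on Jan 23.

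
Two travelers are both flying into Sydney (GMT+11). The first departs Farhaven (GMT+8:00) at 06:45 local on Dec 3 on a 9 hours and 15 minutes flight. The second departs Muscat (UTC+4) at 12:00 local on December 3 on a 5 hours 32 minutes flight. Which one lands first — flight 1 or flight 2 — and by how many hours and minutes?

the first, by 5 hours 32 minutes

Flight 1 in UTC: 06:45 − 8:00 = 22:45 on Dec 2.
+9 hours 15 minutes → arrive 08:00 UTC on Dec 3.
Flight 2 in UTC: 12:00 − 4:00 = 08:00 on Dec 3.
+5 hours and 32 minutes → arrive 13:32 UTC on Dec 3.
Flight 1 lands earlier by 5 hours 32 minutes.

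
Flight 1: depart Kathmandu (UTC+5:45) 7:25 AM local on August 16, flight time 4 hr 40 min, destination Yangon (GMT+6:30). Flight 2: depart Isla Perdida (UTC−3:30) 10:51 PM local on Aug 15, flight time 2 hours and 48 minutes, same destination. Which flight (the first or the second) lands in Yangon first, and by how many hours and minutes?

the second, by 1 hour 11 minutes

Flight 1 in UTC: 7:25 AM − 5:45 = 1:40 AM on Aug 16.
+4 hours 40 minutes → arrive 6:20 AM UTC on Aug 16.
Flight 2 in UTC: 10:51 PM + 3:30 = 2:21 AM on Aug 16.
+2 hours and 48 minutes → arrive 5:09 AM UTC on Aug 16.
Flight 2 lands earlier by 1 hour 11 minutes.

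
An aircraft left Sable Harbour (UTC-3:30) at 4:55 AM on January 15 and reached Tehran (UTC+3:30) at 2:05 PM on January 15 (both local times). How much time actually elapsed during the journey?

2 hours 10 minutes

Departure in UTC: 4:55 AM + 3:30 = 8:25 AM on Jan 15.
Arrival in UTC: 2:05 PM − 3:30 = 10:35 AM on Jan 15.
Elapsed = 10:35 AM − 8:25 AM = 2 hours 10 minutes.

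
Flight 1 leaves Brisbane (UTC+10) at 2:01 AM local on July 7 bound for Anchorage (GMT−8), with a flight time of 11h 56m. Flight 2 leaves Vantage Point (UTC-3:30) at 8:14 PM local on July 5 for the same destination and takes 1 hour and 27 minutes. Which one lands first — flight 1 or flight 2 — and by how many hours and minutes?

the second, by 26 hours 46 minutes

Flight 1 in UTC: 2:01 AM − 10:00 = 4:01 PM on Jul 6.
+11 hours 56 minutes → arrive 3:57 AM UTC on Jul 7.
Flight 2 in UTC: 8:14 PM + 3:30 = 11:44 PM on Jul 5.
+1 hour and 27 minutes → arrive 1:11 AM UTC on Jul 6.
Flight 2 lands earlier by 26 hours 46 minutes.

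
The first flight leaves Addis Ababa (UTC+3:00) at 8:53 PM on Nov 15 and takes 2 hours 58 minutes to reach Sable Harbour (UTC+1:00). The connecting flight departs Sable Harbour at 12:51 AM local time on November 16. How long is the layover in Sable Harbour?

Convert departure to UTC: 8:53 PM − 3:00 = 5:53 PM UTC on Nov 15.
Add 2 hours 58 minutes flight time → 8:51 PM UTC.
Sable Harbour is UTC+1:00, so local arrival = 8:51 PM + 1:00 = 9:51 PM on Nov 15.
Layover = 12:51 AM − 9:51 PM (+1 day) = 3 hours.

3 hours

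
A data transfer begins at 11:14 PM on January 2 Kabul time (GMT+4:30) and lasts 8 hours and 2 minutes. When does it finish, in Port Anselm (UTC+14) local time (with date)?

Convert start to UTC: 11:14 PM − 4:30 = 6:44 PM UTC on Jan 2.
Add 8 hours 2 minutes duration → 2:46 AM UTC (Jan 3).
Port Anselm is UTC+14:00, so local end time = 2:46 AM + 14:00 = 4:46 PM on Jan 3.

4:46 PM on January 3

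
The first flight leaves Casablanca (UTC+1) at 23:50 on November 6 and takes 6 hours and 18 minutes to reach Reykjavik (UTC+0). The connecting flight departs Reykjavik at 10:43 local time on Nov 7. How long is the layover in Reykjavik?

5 hours 35 minutes

Convert departure to UTC: 23:50 − 1:00 = 22:50 UTC on Nov 6.
Add 6 hours 18 minutes flight time → 05:08 UTC (Nov 7).
Reykjavik is UTC+0, so local arrival is the same: 05:08 on Nov 7.
Layover = 10:43 − 05:08 = 5 hours 35 minutes.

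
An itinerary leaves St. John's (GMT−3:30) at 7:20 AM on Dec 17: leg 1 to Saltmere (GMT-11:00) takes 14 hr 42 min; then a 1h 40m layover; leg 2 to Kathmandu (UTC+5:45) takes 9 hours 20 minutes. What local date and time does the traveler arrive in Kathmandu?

6:17 PM on Dec 18

Convert departure to UTC: 7:20 AM + 3:30 = 10:50 AM UTC on Dec 17.
Add 14 hours 42 minutes leg 1 → 1:32 AM UTC (Dec 18).
Add 1 hour 40 minutes layover in Saltmere → 3:12 AM UTC.
Add 9 hours and 20 minutes leg 2 → 12:32 PM UTC.
Kathmandu is UTC+5:45, so local arrival = 12:32 PM + 5:45 = 6:17 PM on Dec 18.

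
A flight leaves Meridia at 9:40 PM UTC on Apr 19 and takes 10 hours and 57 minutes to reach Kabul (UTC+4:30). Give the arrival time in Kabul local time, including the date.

Departure is given in UTC: 9:40 PM on Apr 19.
Add 10 hours and 57 minutes → 8:37 AM UTC (Apr 20).
Kabul is UTC+4:30: 8:37 AM + 4:30 = 1:07 PM on Apr 20.

1:07 PM on April 20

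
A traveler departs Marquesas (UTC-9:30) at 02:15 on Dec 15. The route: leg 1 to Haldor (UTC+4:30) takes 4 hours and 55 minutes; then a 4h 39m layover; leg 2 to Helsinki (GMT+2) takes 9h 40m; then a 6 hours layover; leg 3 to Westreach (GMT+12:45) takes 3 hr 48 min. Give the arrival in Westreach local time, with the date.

Convert departure to UTC: 02:15 + 9:30 = 11:45 UTC on Dec 15.
Add 4 hours and 55 minutes leg 1 → 16:40 UTC.
Add 4 hours and 39 minutes layover in Haldor → 21:19 UTC.
Add 9 hours 40 minutes leg 2 → 06:59 UTC (Dec 16).
Add 6 hours layover in Helsinki → 12:59 UTC.
Add 3 hours 48 minutes leg 3 → 16:47 UTC.
Westreach is UTC+12:45, so local arrival = 16:47 + 12:45 = 05:32 on Dec 17.

05:32 on December 17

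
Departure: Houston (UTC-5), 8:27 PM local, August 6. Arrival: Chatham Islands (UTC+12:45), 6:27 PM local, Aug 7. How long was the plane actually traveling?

Departure in UTC: 8:27 PM + 5:00 = 1:27 AM on Aug 7.
Arrival in UTC: 6:27 PM − 12:45 = 5:42 AM on Aug 7.
Elapsed = 5:42 AM − 1:27 AM = 4 hours 15 minutes.

4 hours 15 minutes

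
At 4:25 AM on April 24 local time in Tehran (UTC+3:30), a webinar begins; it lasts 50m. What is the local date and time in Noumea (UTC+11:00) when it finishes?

Convert start to UTC: 4:25 AM − 3:30 = 12:55 AM UTC on Apr 24.
Add 50 minutes duration → 1:45 AM UTC.
Noumea is UTC+11:00, so local end time = 1:45 AM + 11:00 = 12:45 PM on Apr 24.

12:45 PM on April 24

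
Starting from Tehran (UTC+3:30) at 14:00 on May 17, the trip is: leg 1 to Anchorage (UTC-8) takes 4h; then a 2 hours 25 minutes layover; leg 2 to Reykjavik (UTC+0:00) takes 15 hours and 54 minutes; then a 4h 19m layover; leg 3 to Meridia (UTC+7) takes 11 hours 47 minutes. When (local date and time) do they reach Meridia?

07:55 on May 19

Convert departure to UTC: 14:00 − 3:30 = 10:30 UTC on May 17.
Add 4 hours leg 1 → 14:30 UTC.
Add 2 hours 25 minutes layover in Anchorage → 16:55 UTC.
Add 15 hours 54 minutes leg 2 → 08:49 UTC (May 18).
Add 4 hours and 19 minutes layover in Reykjavik → 13:08 UTC.
Add 11 hours and 47 minutes leg 3 → 00:55 UTC (May 19).
Meridia is UTC+7:00, so local arrival = 00:55 + 7:00 = 07:55 on May 19.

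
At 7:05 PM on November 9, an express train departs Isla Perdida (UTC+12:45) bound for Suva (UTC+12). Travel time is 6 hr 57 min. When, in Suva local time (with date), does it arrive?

Suva is 0:45 behind Isla Perdida.
After 6 hours 57 minutes it is 2:02 AM (Nov 10) in Isla Perdida.
Shift by the zone difference: 2:02 AM − 0:45 = 1:17 AM on Nov 10 in Suva.

1:17 AM on November 10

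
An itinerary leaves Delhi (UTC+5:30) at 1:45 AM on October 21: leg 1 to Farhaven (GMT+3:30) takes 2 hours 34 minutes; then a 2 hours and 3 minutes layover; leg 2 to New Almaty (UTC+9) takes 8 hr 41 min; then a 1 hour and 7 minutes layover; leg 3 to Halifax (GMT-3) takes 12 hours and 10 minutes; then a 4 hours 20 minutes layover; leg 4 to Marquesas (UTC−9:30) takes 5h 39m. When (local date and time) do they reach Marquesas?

11:19 PM on October 21

Convert departure to UTC: 1:45 AM − 5:30 = 8:15 PM UTC on Oct 20.
Add 2 hours and 34 minutes leg 1 → 10:49 PM UTC.
Add 2 hours 3 minutes layover in Farhaven → 12:52 AM UTC (Oct 21).
Add 8 hours 41 minutes leg 2 → 9:33 AM UTC.
Add 1 hour 7 minutes layover in New Almaty → 10:40 AM UTC.
Add 12 hours and 10 minutes leg 3 → 10:50 PM UTC.
Add 4 hours and 20 minutes layover in Halifax → 3:10 AM UTC (Oct 22).
Add 5 hours 39 minutes leg 4 → 8:49 AM UTC.
Marquesas is UTC−9:30, so local arrival = 8:49 AM − 9:30 = 11:19 PM on Oct 21.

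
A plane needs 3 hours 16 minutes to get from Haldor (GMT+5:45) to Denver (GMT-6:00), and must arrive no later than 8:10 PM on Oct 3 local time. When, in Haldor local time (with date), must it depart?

4:39 AM on October 4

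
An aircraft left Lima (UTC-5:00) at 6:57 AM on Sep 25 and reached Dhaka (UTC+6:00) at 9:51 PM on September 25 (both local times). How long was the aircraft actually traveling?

Departure in UTC: 6:57 AM + 5:00 = 11:57 AM on Sep 25.
Arrival in UTC: 9:51 PM − 6:00 = 3:51 PM on Sep 25.
Elapsed = 3:51 PM − 11:57 AM = 3 hours 54 minutes.

3 hours 54 minutes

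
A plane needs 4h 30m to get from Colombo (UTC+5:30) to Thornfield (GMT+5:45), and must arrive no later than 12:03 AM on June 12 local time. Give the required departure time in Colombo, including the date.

Target arrival in UTC: 12:03 AM − 5:45 = 6:18 PM on Jun 11.
Subtract 4 hours and 30 minutes → departure 1:48 PM UTC on Jun 11.
Colombo is UTC+5:30: 1:48 PM + 5:30 = 7:18 PM on Jun 11.

7:18 PM on Jun 11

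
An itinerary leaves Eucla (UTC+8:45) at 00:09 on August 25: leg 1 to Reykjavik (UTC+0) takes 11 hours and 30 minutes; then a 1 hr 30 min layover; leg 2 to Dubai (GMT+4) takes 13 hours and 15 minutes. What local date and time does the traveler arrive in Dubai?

Convert departure to UTC: 00:09 − 8:45 = 15:24 UTC on Aug 24.
Add 11 hours and 30 minutes leg 1 → 02:54 UTC (Aug 25).
Add 1 hour 30 minutes layover in Reykjavik → 04:24 UTC.
Add 13 hours 15 minutes leg 2 → 17:39 UTC.
Dubai is UTC+4:00, so local arrival = 17:39 + 4:00 = 21:39 on Aug 25.

21:39 on August 25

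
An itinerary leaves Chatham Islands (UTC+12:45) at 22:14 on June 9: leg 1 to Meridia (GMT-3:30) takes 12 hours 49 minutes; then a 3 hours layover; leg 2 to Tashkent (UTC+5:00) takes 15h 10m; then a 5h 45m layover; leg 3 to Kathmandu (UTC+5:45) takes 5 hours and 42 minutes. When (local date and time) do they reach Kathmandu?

Convert departure to UTC: 22:14 − 12:45 = 09:29 UTC on Jun 9.
Add 12 hours 49 minutes leg 1 → 22:18 UTC.
Add 3 hours layover in Meridia → 01:18 UTC (Jun 10).
Add 15 hours 10 minutes leg 2 → 16:28 UTC.
Add 5 hours 45 minutes layover in Tashkent → 22:13 UTC.
Add 5 hours 42 minutes leg 3 → 03:55 UTC (Jun 11).
Kathmandu is UTC+5:45, so local arrival = 03:55 + 5:45 = 09:40 on Jun 11.

09:40 on June 11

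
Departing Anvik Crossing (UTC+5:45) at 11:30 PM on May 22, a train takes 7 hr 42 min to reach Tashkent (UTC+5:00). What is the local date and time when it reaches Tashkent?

6:27 AM on May 23

Convert departure to UTC: 11:30 PM − 5:45 = 5:45 PM UTC on May 22.
Add 7 hours and 42 minutes travel time → 1:27 AM UTC (May 23).
Tashkent is UTC+5:00, so local arrival = 1:27 AM + 5:00 = 6:27 AM on May 23.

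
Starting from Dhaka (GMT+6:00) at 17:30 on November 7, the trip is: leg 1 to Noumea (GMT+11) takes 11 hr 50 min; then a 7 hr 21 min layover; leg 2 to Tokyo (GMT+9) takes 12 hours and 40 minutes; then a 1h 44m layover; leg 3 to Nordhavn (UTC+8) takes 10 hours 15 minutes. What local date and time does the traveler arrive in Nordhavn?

15:20 on November 9

Convert departure to UTC: 17:30 − 6:00 = 11:30 UTC on Nov 7.
Add 11 hours and 50 minutes leg 1 → 23:20 UTC.
Add 7 hours 21 minutes layover in Noumea → 06:41 UTC (Nov 8).
Add 12 hours and 40 minutes leg 2 → 19:21 UTC.
Add 1 hour and 44 minutes layover in Tokyo → 21:05 UTC.
Add 10 hours and 15 minutes leg 3 → 07:20 UTC (Nov 9).
Nordhavn is UTC+8:00, so local arrival = 07:20 + 8:00 = 15:20 on Nov 9.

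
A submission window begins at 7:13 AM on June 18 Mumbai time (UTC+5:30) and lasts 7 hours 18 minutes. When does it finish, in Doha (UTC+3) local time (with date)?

Convert start to UTC: 7:13 AM − 5:30 = 1:43 AM UTC on Jun 18.
Add 7 hours and 18 minutes duration → 9:01 AM UTC.
Doha is UTC+3:00, so local end time = 9:01 AM + 3:00 = 12:01 PM on Jun 18.

12:01 PM on June 18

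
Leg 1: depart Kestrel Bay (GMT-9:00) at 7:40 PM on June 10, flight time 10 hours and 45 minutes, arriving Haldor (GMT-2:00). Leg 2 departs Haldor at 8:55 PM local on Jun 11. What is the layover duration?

7 hours 30 minutes

Convert departure to UTC: 7:40 PM + 9:00 = 4:40 AM UTC on Jun 11.
Add 10 hours and 45 minutes flight time → 3:25 PM UTC.
Haldor is UTC−2:00, so local arrival = 3:25 PM − 2:00 = 1:25 PM on Jun 11.
Layover = 8:55 PM − 1:25 PM = 7 hours 30 minutes.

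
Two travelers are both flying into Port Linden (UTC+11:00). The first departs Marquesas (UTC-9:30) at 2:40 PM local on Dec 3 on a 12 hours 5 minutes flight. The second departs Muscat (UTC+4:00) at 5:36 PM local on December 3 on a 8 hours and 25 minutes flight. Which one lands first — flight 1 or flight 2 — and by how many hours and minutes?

the second, by 14 hours 14 minutes

Flight 1 in UTC: 2:40 PM + 9:30 = 12:10 AM on Dec 4.
+12 hours and 5 minutes → arrive 12:15 PM UTC on Dec 4.
Flight 2 in UTC: 5:36 PM − 4:00 = 1:36 PM on Dec 3.
+8 hours 25 minutes → arrive 10:01 PM UTC on Dec 3.
Flight 2 lands earlier by 14 hours 14 minutes.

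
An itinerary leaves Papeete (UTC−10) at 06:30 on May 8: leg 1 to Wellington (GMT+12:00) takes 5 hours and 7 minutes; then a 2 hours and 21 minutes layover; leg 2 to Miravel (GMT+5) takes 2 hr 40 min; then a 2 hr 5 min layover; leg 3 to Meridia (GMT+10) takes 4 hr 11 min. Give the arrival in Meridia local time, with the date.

18:54 on May 9

Convert departure to UTC: 06:30 + 10:00 = 16:30 UTC on May 8.
Add 5 hours and 7 minutes leg 1 → 21:37 UTC.
Add 2 hours 21 minutes layover in Wellington → 23:58 UTC.
Add 2 hours and 40 minutes leg 2 → 02:38 UTC (May 9).
Add 2 hours and 5 minutes layover in Miravel → 04:43 UTC.
Add 4 hours and 11 minutes leg 3 → 08:54 UTC.
Meridia is UTC+10:00, so local arrival = 08:54 + 10:00 = 18:54 on May 9.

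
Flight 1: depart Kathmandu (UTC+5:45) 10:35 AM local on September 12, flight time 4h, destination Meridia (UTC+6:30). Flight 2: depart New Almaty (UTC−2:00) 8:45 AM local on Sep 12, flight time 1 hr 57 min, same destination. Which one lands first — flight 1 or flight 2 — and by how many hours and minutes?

the first, by 3 hours 52 minutes

Flight 1 in UTC: 10:35 AM − 5:45 = 4:50 AM on Sep 12.
+4 hours → arrive 8:50 AM UTC on Sep 12.
Flight 2 in UTC: 8:45 AM + 2:00 = 10:45 AM on Sep 12.
+1 hour and 57 minutes → arrive 12:42 PM UTC on Sep 12.
Flight 1 lands earlier by 3 hours 52 minutes.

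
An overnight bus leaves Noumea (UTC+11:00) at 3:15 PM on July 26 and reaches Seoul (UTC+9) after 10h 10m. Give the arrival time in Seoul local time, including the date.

11:25 PM on Jul 26

Convert departure to UTC: 3:15 PM − 11:00 = 4:15 AM UTC on Jul 26.
Add 10 hours and 10 minutes travel time → 2:25 PM UTC.
Seoul is UTC+9:00, so local arrival = 2:25 PM + 9:00 = 11:25 PM on Jul 26.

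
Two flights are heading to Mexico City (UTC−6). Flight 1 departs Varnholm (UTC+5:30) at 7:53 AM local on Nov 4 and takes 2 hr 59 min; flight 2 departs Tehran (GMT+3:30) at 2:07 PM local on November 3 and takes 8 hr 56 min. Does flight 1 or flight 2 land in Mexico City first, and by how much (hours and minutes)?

the second, by 9 hours 49 minutes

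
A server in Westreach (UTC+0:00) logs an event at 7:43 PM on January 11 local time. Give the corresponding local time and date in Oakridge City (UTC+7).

2:43 AM on January 12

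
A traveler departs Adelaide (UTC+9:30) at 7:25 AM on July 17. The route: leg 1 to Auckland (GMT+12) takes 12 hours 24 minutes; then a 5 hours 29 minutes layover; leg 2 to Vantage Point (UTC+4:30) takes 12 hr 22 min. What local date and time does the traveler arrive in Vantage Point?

8:40 AM on Jul 18

Convert departure to UTC: 7:25 AM − 9:30 = 9:55 PM UTC on Jul 16.
Add 12 hours 24 minutes leg 1 → 10:19 AM UTC (Jul 17).
Add 5 hours 29 minutes layover in Auckland → 3:48 PM UTC.
Add 12 hours 22 minutes leg 2 → 4:10 AM UTC (Jul 18).
Vantage Point is UTC+4:30, so local arrival = 4:10 AM + 4:30 = 8:40 AM on Jul 18.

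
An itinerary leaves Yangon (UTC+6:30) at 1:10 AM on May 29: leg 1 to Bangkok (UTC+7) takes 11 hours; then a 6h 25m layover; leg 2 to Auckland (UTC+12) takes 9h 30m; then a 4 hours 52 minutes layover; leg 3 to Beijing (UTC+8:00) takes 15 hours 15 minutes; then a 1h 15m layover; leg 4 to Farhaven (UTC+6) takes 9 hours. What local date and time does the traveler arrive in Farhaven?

Convert departure to UTC: 1:10 AM − 6:30 = 6:40 PM UTC on May 28.
Add 11 hours leg 1 → 5:40 AM UTC (May 29).
Add 6 hours and 25 minutes layover in Bangkok → 12:05 PM UTC.
Add 9 hours 30 minutes leg 2 → 9:35 PM UTC.
Add 4 hours and 52 minutes layover in Auckland → 2:27 AM UTC (May 30).
Add 15 hours 15 minutes leg 3 → 5:42 PM UTC.
Add 1 hour and 15 minutes layover in Beijing → 6:57 PM UTC.
Add 9 hours leg 4 → 3:57 AM UTC (May 31).
Farhaven is UTC+6:00, so local arrival = 3:57 AM + 6:00 = 9:57 AM on May 31.

9:57 AM on May 31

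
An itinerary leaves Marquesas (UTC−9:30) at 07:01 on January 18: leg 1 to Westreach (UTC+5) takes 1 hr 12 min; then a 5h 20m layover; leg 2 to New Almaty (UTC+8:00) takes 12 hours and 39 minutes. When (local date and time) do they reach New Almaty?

19:42 on Jan 19

Convert departure to UTC: 07:01 + 9:30 = 16:31 UTC on Jan 18.
Add 1 hour 12 minutes leg 1 → 17:43 UTC.
Add 5 hours 20 minutes layover in Westreach → 23:03 UTC.
Add 12 hours 39 minutes leg 2 → 11:42 UTC (Jan 19).
New Almaty is UTC+8:00, so local arrival = 11:42 + 8:00 = 19:42 on Jan 19.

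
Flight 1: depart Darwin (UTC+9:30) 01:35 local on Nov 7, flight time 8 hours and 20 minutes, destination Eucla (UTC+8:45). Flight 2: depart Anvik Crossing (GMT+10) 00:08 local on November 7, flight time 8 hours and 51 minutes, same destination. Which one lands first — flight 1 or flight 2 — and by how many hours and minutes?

Flight 1 in UTC: 01:35 − 9:30 = 16:05 on Nov 6.
+8 hours and 20 minutes → arrive 00:25 UTC on Nov 7.
Flight 2 in UTC: 00:08 − 10:00 = 14:08 on Nov 6.
+8 hours and 51 minutes → arrive 22:59 UTC on Nov 6.
Flight 2 lands earlier by 1 hour 26 minutes.

the second, by 1 hour 26 minutes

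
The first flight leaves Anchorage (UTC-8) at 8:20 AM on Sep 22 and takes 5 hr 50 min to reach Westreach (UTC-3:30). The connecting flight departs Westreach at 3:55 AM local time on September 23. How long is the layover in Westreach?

Convert departure to UTC: 8:20 AM + 8:00 = 4:20 PM UTC on Sep 22.
Add 5 hours and 50 minutes flight time → 10:10 PM UTC.
Westreach is UTC−3:30, so local arrival = 10:10 PM − 3:30 = 6:40 PM on Sep 22.
Layover = 3:55 AM − 6:40 PM (+1 day) = 9 hours 15 minutes.

9 hours 15 minutes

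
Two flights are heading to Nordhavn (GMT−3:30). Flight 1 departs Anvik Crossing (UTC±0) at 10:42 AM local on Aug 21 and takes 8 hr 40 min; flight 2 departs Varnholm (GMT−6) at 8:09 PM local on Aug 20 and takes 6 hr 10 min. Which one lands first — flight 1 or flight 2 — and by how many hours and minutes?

the second, by 11 hours 3 minutes

Flight 1 departs at 10:42 AM UTC (Aug 21).
+8 hours 40 minutes → arrive 7:22 PM UTC on Aug 21.
Flight 2 in UTC: 8:09 PM + 6:00 = 2:09 AM on Aug 21.
+6 hours and 10 minutes → arrive 8:19 AM UTC on Aug 21.
Flight 2 lands earlier by 11 hours 3 minutes.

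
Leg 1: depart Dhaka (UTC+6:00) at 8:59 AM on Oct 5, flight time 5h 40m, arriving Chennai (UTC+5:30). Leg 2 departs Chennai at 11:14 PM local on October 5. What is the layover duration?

9 hours 5 minutes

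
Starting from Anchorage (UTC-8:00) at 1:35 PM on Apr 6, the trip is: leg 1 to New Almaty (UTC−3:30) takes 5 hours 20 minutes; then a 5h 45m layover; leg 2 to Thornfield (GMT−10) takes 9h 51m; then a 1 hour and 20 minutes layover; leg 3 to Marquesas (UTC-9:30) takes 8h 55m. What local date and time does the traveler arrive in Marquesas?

7:16 PM on Apr 7

Convert departure to UTC: 1:35 PM + 8:00 = 9:35 PM UTC on Apr 6.
Add 5 hours and 20 minutes leg 1 → 2:55 AM UTC (Apr 7).
Add 5 hours and 45 minutes layover in New Almaty → 8:40 AM UTC.
Add 9 hours and 51 minutes leg 2 → 6:31 PM UTC.
Add 1 hour 20 minutes layover in Thornfield → 7:51 PM UTC.
Add 8 hours 55 minutes leg 3 → 4:46 AM UTC (Apr 8).
Marquesas is UTC−9:30, so local arrival = 4:46 AM − 9:30 = 7:16 PM on Apr 7.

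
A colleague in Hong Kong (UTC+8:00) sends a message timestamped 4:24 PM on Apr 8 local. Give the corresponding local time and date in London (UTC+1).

9:24 AM on April 8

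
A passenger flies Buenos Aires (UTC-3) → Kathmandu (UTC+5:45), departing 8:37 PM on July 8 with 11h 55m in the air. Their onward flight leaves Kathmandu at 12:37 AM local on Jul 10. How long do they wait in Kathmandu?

7 hours 20 minutes

Convert departure to UTC: 8:37 PM + 3:00 = 11:37 PM UTC on Jul 8.
Add 11 hours and 55 minutes flight time → 11:32 AM UTC (Jul 9).
Kathmandu is UTC+5:45, so local arrival = 11:32 AM + 5:45 = 5:17 PM on Jul 9.
Layover = 12:37 AM − 5:17 PM (+1 day) = 7 hours 20 minutes.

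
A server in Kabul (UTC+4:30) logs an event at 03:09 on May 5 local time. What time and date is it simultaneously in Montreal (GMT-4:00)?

Montreal is 8:30 behind Kabul.
Shift by the zone difference: 03:09 − 8:30 = 18:39 on May 4 in Montreal.

18:39 on May 4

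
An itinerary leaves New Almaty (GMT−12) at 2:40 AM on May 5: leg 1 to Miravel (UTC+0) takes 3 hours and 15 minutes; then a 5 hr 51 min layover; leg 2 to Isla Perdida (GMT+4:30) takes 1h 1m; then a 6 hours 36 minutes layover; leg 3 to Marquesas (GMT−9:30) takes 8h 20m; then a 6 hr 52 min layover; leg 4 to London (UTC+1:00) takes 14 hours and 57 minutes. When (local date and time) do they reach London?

2:32 PM on May 7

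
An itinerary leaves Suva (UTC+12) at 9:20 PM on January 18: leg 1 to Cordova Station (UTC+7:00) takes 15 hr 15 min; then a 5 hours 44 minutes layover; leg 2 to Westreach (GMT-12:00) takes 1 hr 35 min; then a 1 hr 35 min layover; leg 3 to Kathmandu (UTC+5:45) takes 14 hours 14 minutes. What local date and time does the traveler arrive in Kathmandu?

Convert departure to UTC: 9:20 PM − 12:00 = 9:20 AM UTC on Jan 18.
Add 15 hours and 15 minutes leg 1 → 12:35 AM UTC (Jan 19).
Add 5 hours and 44 minutes layover in Cordova Station → 6:19 AM UTC.
Add 1 hour 35 minutes leg 2 → 7:54 AM UTC.
Add 1 hour and 35 minutes layover in Westreach → 9:29 AM UTC.
Add 14 hours 14 minutes leg 3 → 11:43 PM UTC.
Kathmandu is UTC+5:45, so local arrival = 11:43 PM + 5:45 = 5:28 AM on Jan 20.

5:28 AM on January 20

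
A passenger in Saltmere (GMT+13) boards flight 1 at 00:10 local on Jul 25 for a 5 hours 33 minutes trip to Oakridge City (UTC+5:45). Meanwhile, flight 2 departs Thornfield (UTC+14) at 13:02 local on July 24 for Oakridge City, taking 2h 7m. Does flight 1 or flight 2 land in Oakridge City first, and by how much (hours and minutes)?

Flight 1 in UTC: 00:10 − 13:00 = 11:10 on Jul 24.
+5 hours 33 minutes → arrive 16:43 UTC on Jul 24.
Flight 2 in UTC: 13:02 − 14:00 = 23:02 on Jul 23.
+2 hours and 7 minutes → arrive 01:09 UTC on Jul 24.
Flight 2 lands earlier by 15 hours 34 minutes.

the second, by 15 hours 34 minutes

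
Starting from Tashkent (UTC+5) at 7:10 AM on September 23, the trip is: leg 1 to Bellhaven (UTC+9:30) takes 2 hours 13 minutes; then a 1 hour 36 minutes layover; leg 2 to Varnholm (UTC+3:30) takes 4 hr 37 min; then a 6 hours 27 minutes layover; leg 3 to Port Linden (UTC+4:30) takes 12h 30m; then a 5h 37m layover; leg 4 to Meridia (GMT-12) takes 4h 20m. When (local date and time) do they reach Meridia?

Convert departure to UTC: 7:10 AM − 5:00 = 2:10 AM UTC on Sep 23.
Add 2 hours 13 minutes leg 1 → 4:23 AM UTC.
Add 1 hour 36 minutes layover in Bellhaven → 5:59 AM UTC.
Add 4 hours and 37 minutes leg 2 → 10:36 AM UTC.
Add 6 hours and 27 minutes layover in Varnholm → 5:03 PM UTC.
Add 12 hours 30 minutes leg 3 → 5:33 AM UTC (Sep 24).
Add 5 hours and 37 minutes layover in Port Linden → 11:10 AM UTC.
Add 4 hours 20 minutes leg 4 → 3:30 PM UTC.
Meridia is UTC−12:00, so local arrival = 3:30 PM − 12:00 = 3:30 AM on Sep 24.

3:30 AM on Sep 24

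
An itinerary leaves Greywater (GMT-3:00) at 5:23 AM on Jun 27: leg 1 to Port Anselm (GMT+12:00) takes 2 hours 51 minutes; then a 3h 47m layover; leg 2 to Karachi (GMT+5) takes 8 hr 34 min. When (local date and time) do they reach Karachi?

4:35 AM on Jun 28

Convert departure to UTC: 5:23 AM + 3:00 = 8:23 AM UTC on Jun 27.
Add 2 hours 51 minutes leg 1 → 11:14 AM UTC.
Add 3 hours 47 minutes layover in Port Anselm → 3:01 PM UTC.
Add 8 hours and 34 minutes leg 2 → 11:35 PM UTC.
Karachi is UTC+5:00, so local arrival = 11:35 PM + 5:00 = 4:35 AM on Jun 28.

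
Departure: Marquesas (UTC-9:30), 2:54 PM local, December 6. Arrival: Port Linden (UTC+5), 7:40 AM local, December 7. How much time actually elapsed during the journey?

2 hours 16 minutes

Departure in UTC: 2:54 PM + 9:30 = 12:24 AM on Dec 7.
Arrival in UTC: 7:40 AM − 5:00 = 2:40 AM on Dec 7.
Elapsed = 2:40 AM − 12:24 AM = 2 hours 16 minutes.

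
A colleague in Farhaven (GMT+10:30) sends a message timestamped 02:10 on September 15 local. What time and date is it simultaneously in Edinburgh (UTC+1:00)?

Edinburgh is 9:30 behind Farhaven.
Shift by the zone difference: 02:10 − 9:30 = 16:40 on Sep 14 in Edinburgh.

16:40 on Sep 14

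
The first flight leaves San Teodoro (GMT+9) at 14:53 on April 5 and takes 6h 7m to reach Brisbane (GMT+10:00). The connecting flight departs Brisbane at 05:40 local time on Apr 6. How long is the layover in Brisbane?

7 hours 40 minutes

Convert departure to UTC: 14:53 − 9:00 = 05:53 UTC on Apr 5.
Add 6 hours and 7 minutes flight time → 12:00 UTC.
Brisbane is UTC+10:00, so local arrival = 12:00 + 10:00 = 22:00 on Apr 5.
Layover = 05:40 − 22:00 (+1 day) = 7 hours 40 minutes.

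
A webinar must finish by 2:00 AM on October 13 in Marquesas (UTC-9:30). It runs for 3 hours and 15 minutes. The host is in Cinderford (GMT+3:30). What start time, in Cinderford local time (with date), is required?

11:45 AM on Oct 13

Target end time in UTC: 2:00 AM + 9:30 = 11:30 AM on Oct 13.
Subtract 3 hours 15 minutes → start 8:15 AM UTC on Oct 13.
Cinderford is UTC+3:30: 8:15 AM + 3:30 = 11:45 AM on Oct 13.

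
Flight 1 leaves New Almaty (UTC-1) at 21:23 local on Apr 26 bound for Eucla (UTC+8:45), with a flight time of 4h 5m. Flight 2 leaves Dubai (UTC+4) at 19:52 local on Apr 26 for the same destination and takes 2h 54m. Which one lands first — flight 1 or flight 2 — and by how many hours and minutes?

Flight 1 in UTC: 21:23 + 1:00 = 22:23 on Apr 26.
+4 hours and 5 minutes → arrive 02:28 UTC on Apr 27.
Flight 2 in UTC: 19:52 − 4:00 = 15:52 on Apr 26.
+2 hours 54 minutes → arrive 18:46 UTC on Apr 26.
Flight 2 lands earlier by 7 hours 42 minutes.

the second, by 7 hours 42 minutes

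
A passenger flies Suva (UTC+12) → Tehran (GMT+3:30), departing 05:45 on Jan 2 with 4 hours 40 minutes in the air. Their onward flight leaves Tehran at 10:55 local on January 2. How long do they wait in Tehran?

9 hours

Convert departure to UTC: 05:45 − 12:00 = 17:45 UTC on Jan 1.
Add 4 hours 40 minutes flight time → 22:25 UTC.
Tehran is UTC+3:30, so local arrival = 22:25 + 3:30 = 01:55 on Jan 2.
Layover = 10:55 − 01:55 = 9 hours.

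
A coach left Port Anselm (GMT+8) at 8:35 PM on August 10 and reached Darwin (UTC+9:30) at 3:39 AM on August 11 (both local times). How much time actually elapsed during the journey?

5 hours 34 minutes

Departure in UTC: 8:35 PM − 8:00 = 12:35 PM on Aug 10.
Arrival in UTC: 3:39 AM − 9:30 = 6:09 PM on Aug 10.
Elapsed = 6:09 PM − 12:35 PM = 5 hours 34 minutes.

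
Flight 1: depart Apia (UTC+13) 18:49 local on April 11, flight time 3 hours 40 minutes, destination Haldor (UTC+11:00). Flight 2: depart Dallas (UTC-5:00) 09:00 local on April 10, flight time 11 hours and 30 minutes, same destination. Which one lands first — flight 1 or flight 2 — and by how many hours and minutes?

the second, by 7 hours 59 minutes

Flight 1 in UTC: 18:49 − 13:00 = 05:49 on Apr 11.
+3 hours 40 minutes → arrive 09:29 UTC on Apr 11.
Flight 2 in UTC: 09:00 + 5:00 = 14:00 on Apr 10.
+11 hours 30 minutes → arrive 01:30 UTC on Apr 11.
Flight 2 lands earlier by 7 hours 59 minutes.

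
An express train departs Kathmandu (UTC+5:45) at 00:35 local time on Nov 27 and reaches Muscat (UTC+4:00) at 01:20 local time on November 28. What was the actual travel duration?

Departure in UTC: 00:35 − 5:45 = 18:50 on Nov 26.
Arrival in UTC: 01:20 − 4:00 = 21:20 on Nov 27.
Elapsed = 21:20 − 18:50 (+1 day) = 26 hours 30 minutes.

26 hours 30 minutes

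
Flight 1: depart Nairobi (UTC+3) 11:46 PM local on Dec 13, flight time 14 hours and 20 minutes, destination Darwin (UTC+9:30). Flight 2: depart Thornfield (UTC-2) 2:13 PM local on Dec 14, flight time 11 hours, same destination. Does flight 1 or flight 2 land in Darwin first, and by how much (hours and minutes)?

Flight 1 in UTC: 11:46 PM − 3:00 = 8:46 PM on Dec 13.
+14 hours and 20 minutes → arrive 11:06 AM UTC on Dec 14.
Flight 2 in UTC: 2:13 PM + 2:00 = 4:13 PM on Dec 14.
+11 hours → arrive 3:13 AM UTC on Dec 15.
Flight 1 lands earlier by 16 hours 7 minutes.

the first, by 16 hours 7 minutes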